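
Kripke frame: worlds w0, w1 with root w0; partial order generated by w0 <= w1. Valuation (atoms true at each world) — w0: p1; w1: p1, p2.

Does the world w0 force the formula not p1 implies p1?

w0 forces not p1 implies p1 vacuously: no world accessible from w0 forces the antecedent not p1.

Yes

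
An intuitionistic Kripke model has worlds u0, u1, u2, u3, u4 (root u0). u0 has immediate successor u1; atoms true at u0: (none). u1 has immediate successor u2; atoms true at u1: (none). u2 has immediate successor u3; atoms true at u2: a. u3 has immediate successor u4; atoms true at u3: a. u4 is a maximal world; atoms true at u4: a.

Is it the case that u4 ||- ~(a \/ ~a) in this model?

u4 ||-/- ~(a \/ ~a) since u4 is accessible from u4 and u4 ||- a \/ ~a.
u4 ||- a \/ ~a via the disjunct a.

No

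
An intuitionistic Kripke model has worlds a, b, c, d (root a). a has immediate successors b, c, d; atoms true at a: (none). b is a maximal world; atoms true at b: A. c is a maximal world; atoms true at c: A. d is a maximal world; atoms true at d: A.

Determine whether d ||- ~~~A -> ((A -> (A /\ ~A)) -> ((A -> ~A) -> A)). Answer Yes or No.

d ||- ~~~A -> ((A -> (A /\ ~A)) -> ((A -> ~A) -> A)) vacuously: no world accessible from d forces the antecedent ~~~A.

Yes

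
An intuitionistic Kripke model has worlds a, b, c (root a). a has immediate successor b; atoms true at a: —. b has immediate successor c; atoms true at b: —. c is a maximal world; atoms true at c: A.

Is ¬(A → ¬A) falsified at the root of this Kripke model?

No

a ⊩ ¬(A → ¬A): no world accessible from a forces A → ¬A.
So the root a forces ¬(A → ¬A); the model is not a countermodel.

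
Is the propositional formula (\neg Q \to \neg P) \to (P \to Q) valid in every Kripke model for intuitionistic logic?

No

This is the converse of contraposition, which is not intuitionistically valid.
A Kripke countermodel: worlds s0, s1; order generated by s0 \le s1; atoms true at each world — s0:{P}; s1:{P,Q}.
s0 \nVdash (\neg Q \to \neg P) \to (P \to Q): already at s0 itself, s0 \Vdash \neg Q \to \neg P but s0 \nVdash P \to Q.
s0 \nVdash P \to Q: already at s0 itself, s0 \Vdash P but s0 \nVdash Q.
s0 lacks atom Q, so s0 \nVdash Q.
So the root s0 does not force the formula.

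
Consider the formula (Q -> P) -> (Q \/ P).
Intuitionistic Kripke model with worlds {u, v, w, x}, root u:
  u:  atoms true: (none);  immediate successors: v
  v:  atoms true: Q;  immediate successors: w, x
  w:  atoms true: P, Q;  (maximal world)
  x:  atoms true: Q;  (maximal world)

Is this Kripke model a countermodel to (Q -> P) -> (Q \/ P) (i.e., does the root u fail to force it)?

No

u ||- (Q -> P) -> (Q \/ P): every world accessible from u that forces Q -> P (namely w) also forces Q \/ P.
So the root u forces (Q -> P) -> (Q \/ P); the model is not a countermodel.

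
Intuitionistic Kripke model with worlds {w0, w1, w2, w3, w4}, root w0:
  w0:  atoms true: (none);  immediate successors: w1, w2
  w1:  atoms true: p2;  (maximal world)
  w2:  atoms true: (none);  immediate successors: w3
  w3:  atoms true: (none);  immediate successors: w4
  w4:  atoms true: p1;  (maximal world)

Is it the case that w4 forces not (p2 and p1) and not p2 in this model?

Yes

w4 forces not (p2 and p1) and not p2 since w4 forces both conjuncts.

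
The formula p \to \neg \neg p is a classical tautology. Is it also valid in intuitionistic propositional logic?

Yes

This is double-negation introduction, which is intuitionistically derivable.
If a world forces p then every accessible world forces p (persistence), so none forces \neg p; hence \neg \neg p.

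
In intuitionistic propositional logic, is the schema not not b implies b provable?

This is double-negation elimination, which is not intuitionistically valid.
A Kripke countermodel: worlds s0, s1; order generated by s0 <= s1; atoms true at each world — s0:{}; s1:{b}.
s0 does not force not not b implies b: already at s0 itself, s0 forces not not b but s0 does not force b.
s0 lacks atom b, so s0 does not force b.
So the root s0 does not force the formula.

No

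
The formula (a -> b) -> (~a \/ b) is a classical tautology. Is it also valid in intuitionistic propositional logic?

No

This is the material-implication-as-disjunction principle, which is not intuitionistically valid.
A Kripke countermodel: worlds w0, w1; order generated by w0 <= w1; atoms true at each world — w0:{}; w1:{a,b}.
w0 ||-/- (a -> b) -> (~a \/ b): already at w0 itself, w0 ||- a -> b but w0 ||-/- ~a \/ b.
w0 ||-/- ~a \/ b: neither disjunct is forced at w0.
w0 ||-/- ~a since w1 is accessible from w0 and w1 ||- a.
So the root w0 does not force the formula.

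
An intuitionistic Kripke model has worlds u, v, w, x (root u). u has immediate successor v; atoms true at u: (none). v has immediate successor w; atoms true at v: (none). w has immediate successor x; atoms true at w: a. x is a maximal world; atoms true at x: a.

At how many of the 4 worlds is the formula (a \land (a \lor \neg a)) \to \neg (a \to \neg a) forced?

u: forces it.
v: forces it.
w: forces it.
x: forces it.
Worlds forcing the formula: {u, v, w, x}.

4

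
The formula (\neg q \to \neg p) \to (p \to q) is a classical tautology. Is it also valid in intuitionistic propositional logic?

No

This is the converse of contraposition, which is not intuitionistically valid.
A Kripke countermodel: worlds s0, s1; order generated by s0 \le s1; atoms true at each world — s0:{p}; s1:{p,q}.
s0 \nVdash (\neg q \to \neg p) \to (p \to q): already at s0 itself, s0 \Vdash \neg q \to \neg p but s0 \nVdash p \to q.
s0 \nVdash p \to q: already at s0 itself, s0 \Vdash p but s0 \nVdash q.
s0 lacks atom q, so s0 \nVdash q.
So the root s0 does not force the formula.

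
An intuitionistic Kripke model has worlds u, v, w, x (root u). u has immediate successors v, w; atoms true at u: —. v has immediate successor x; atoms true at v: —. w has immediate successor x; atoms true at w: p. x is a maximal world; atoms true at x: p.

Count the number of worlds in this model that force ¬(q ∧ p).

u: forces it.
v: forces it.
w: forces it.
x: forces it.
Worlds forcing the formula: {u, v, w, x}.

4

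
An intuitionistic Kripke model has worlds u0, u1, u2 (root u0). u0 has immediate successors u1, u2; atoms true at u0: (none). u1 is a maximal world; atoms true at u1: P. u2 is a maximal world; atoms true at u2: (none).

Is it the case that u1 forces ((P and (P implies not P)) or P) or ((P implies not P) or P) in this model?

u1 forces ((P and (P implies not P)) or P) or ((P implies not P) or P) via the disjunct (P and (P implies not P)) or P.

Yes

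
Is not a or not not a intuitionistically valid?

This is the weak law of excluded middle, which is not intuitionistically valid.
A Kripke countermodel: worlds w0, w1, w2; order generated by w0 <= w1, w0 <= w2; atoms true at each world — w0:{}; w1:{a}; w2:{}.
w0 does not force not a or not not a: neither disjunct is forced at w0.
w0 does not force not a since w1 is accessible from w0 and w1 forces a.
So the root w0 does not force the formula.

No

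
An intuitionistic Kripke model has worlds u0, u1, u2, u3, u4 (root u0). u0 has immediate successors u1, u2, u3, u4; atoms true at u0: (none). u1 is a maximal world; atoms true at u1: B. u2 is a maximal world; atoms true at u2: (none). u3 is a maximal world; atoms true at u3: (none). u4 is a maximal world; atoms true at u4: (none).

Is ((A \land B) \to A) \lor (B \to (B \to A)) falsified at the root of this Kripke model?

u0 \Vdash ((A \land B) \to A) \lor (B \to (B \to A)) via the disjunct (A \land B) \to A.
So the root u0 forces ((A \land B) \to A) \lor (B \to (B \to A)); the model is not a countermodel.

No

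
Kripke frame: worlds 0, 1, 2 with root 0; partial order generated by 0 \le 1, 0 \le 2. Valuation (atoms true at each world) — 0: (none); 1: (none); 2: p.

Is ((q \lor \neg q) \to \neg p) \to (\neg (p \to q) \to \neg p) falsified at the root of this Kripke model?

No

0 \Vdash ((q \lor \neg q) \to \neg p) \to (\neg (p \to q) \to \neg p): every world accessible from 0 that forces (q \lor \neg q) \to \neg p (namely 1) also forces \neg (p \to q) \to \neg p.
So the root 0 forces ((q \lor \neg q) \to \neg p) \to (\neg (p \to q) \to \neg p); the model is not a countermodel.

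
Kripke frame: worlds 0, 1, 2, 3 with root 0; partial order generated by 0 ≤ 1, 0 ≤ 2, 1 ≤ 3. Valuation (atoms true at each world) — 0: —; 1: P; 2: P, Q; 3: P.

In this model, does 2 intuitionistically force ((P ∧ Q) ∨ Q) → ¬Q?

No

2 ⊮ ((P ∧ Q) ∨ Q) → ¬Q: already at 2 itself, 2 ⊩ (P ∧ Q) ∨ Q but 2 ⊮ ¬Q.
2 ⊮ ¬Q since 2 is accessible from 2 and 2 ⊩ Q.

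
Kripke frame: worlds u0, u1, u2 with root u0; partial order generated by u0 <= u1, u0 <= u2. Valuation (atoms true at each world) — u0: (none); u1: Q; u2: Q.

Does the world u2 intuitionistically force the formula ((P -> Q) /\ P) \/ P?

u2 ||-/- ((P -> Q) /\ P) \/ P: neither disjunct is forced at u2.
u2 ||-/- (P -> Q) /\ P since u2 fails P.

No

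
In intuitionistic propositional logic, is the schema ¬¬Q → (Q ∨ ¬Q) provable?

No

This is a variant of double-negation elimination (deriving excluded middle from double negation), which is not intuitionistically valid.
A Kripke countermodel: worlds u0, u1; order generated by u0 ≤ u1; atoms true at each world — u0:{}; u1:{Q}.
u0 ⊮ ¬¬Q → (Q ∨ ¬Q): already at u0 itself, u0 ⊩ ¬¬Q but u0 ⊮ Q ∨ ¬Q.
u0 ⊮ Q ∨ ¬Q: neither disjunct is forced at u0.
u0 lacks atom Q, so u0 ⊮ Q.
So the root u0 does not force the formula.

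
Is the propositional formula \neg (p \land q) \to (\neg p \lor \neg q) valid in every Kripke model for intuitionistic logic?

No

This is the constructively invalid direction of De Morgan's law for conjunction, which is not intuitionistically valid.
A Kripke countermodel: worlds s0, s1, s2; order generated by s0 \le s1, s0 \le s2; atoms true at each world — s0:{}; s1:{p}; s2:{q}.
s0 \nVdash \neg (p \land q) \to (\neg p \lor \neg q): already at s0 itself, s0 \Vdash \neg (p \land q) but s0 \nVdash \neg p \lor \neg q.
s0 \nVdash \neg p \lor \neg q: neither disjunct is forced at s0.
s0 \nVdash \neg p since s1 is accessible from s0 and s1 \Vdash p.
So the root s0 does not force the formula.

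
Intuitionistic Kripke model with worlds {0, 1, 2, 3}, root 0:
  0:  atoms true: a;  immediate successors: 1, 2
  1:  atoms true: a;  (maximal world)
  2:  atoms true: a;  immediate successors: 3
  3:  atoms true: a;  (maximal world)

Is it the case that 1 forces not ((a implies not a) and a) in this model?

1 forces not ((a implies not a) and a): no world accessible from 1 forces (a implies not a) and a.

Yes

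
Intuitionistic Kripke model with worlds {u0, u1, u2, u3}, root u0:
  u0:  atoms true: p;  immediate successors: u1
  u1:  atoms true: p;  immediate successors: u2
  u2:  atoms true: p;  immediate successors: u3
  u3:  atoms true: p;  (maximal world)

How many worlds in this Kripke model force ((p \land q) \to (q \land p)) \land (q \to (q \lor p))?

u0: forces it.
u1: forces it.
u2: forces it.
u3: forces it.
Worlds forcing the formula: {u0, u1, u2, u3}.

4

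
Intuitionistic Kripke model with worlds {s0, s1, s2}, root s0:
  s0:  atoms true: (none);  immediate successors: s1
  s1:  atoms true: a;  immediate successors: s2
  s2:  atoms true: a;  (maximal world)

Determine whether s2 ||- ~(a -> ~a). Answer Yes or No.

Yes

s2 ||- ~(a -> ~a): no world accessible from s2 forces a -> ~a.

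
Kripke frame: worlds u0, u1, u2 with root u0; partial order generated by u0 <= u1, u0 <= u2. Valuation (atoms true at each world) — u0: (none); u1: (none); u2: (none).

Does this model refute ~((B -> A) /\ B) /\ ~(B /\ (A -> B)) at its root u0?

No

u0 ||- ~((B -> A) /\ B) /\ ~(B /\ (A -> B)) since u0 forces both conjuncts.
So the root u0 forces ~((B -> A) /\ B) /\ ~(B /\ (A -> B)); the model is not a countermodel.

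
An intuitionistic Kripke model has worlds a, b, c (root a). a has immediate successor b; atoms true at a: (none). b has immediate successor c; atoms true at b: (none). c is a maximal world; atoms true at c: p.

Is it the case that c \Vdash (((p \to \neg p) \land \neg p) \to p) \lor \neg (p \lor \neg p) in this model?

Yes

c \Vdash (((p \to \neg p) \land \neg p) \to p) \lor \neg (p \lor \neg p) via the disjunct ((p \to \neg p) \land \neg p) \to p.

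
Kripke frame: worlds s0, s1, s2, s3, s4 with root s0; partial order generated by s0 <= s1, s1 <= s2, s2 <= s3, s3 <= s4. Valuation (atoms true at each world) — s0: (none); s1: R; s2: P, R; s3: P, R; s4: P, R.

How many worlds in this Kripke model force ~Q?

5

s0: forces it.
s1: forces it.
s2: forces it.
s3: forces it.
s4: forces it.
Worlds forcing the formula: {s0, s1, s2, s3, s4}.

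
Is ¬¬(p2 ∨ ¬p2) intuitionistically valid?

This is the double negation of excluded middle, which is intuitionistically derivable.
Assuming ¬(p2 ∨ ¬p2): from p2 we'd get p2 ∨ ¬p2, so ¬p2; but then p2 ∨ ¬p2 again — contradiction. Hence ¬¬(p2 ∨ ¬p2).

Yes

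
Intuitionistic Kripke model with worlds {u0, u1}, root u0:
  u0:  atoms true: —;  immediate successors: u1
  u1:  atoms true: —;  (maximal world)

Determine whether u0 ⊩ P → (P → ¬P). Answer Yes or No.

u0 ⊩ P → (P → ¬P) vacuously: no world accessible from u0 forces the antecedent P.

Yes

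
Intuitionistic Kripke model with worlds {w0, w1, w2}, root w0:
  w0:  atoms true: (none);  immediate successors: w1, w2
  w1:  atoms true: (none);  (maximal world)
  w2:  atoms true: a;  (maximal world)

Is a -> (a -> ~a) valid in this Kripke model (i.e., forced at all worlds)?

Not every world: w0 ||-/- a -> (a -> ~a).
w0 ||-/- a -> (a -> ~a): at the accessible world w2, w2 ||- a but w2 ||-/- a -> ~a.
w2 ||-/- a -> ~a: already at w2 itself, w2 ||- a but w2 ||-/- ~a.
w2 ||-/- ~a since w2 is accessible from w2 and w2 ||- a.

No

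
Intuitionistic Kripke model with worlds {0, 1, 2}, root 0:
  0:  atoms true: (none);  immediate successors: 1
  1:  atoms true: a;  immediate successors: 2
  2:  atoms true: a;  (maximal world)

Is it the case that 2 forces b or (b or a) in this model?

2 forces b or (b or a) via the disjunct b or a.

Yes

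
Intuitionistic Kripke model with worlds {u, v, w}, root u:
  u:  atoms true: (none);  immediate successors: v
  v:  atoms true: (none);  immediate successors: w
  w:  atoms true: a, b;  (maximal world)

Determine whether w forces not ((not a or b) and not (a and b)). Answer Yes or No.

w forces not ((not a or b) and not (a and b)): no world accessible from w forces (not a or b) and not (a and b).

Yes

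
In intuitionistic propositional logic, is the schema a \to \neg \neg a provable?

Yes

This is double-negation introduction, which is intuitionistically derivable.
If a world forces a then every accessible world forces a (persistence), so none forces \neg a; hence \neg \neg a.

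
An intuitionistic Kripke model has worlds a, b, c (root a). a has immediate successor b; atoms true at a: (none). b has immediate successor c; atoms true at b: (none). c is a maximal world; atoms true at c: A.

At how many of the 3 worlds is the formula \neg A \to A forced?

a: forces it.
b: forces it.
c: forces it.
Worlds forcing the formula: {a, b, c}.

3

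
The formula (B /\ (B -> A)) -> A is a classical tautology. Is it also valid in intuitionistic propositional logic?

This is modus ponens in implicational form, which is intuitionistically derivable.
If a world forces B and B -> A, then applying the implication at that world (which is accessible from itself) gives A.

Yes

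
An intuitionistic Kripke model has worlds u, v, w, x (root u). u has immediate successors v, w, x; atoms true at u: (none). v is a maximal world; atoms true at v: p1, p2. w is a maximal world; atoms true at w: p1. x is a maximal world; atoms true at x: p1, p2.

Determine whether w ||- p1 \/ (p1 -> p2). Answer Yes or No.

Yes

w ||- p1 \/ (p1 -> p2) via the disjunct p1.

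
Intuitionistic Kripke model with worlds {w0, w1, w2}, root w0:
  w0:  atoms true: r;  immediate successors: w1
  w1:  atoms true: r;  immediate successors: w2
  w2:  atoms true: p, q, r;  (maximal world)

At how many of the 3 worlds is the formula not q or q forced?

1

w0: does not force it — w0 does not force not q or q: neither disjunct is forced at w0.
w1: does not force it — w1 does not force not q or q: neither disjunct is forced at w1.
w2: forces it.
Worlds forcing the formula: {w2}.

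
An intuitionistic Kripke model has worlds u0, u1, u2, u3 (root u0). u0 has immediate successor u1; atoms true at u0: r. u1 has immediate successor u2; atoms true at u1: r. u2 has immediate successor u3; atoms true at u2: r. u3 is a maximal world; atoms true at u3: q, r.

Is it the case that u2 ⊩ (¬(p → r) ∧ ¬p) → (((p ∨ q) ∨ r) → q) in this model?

u2 ⊩ (¬(p → r) ∧ ¬p) → (((p ∨ q) ∨ r) → q) vacuously: no world accessible from u2 forces the antecedent ¬(p → r) ∧ ¬p.

Yes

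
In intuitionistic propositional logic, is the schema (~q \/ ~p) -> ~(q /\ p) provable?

Yes

This is a constructively valid De Morgan direction (disjunction of negations to negated conjunction), which is intuitionistically derivable.
If ~q holds at a world then no accessible world forces q, hence none forces q /\ p; likewise for ~p.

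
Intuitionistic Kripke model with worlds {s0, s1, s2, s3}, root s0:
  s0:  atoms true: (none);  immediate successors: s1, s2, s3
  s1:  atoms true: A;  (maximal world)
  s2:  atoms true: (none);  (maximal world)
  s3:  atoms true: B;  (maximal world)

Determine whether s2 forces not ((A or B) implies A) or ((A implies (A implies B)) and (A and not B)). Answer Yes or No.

s2 does not force not ((A or B) implies A) or ((A implies (A implies B)) and (A and not B)): neither disjunct is forced at s2.
s2 does not force not ((A or B) implies A) since s2 is accessible from s2 and s2 forces (A or B) implies A.
s2 forces (A or B) implies A vacuously: no world accessible from s2 forces the antecedent A or B.

No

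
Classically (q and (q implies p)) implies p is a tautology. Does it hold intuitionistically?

Yes

This is modus ponens in implicational form, which is intuitionistically derivable.
If a world forces q and q implies p, then applying the implication at that world (which is accessible from itself) gives p.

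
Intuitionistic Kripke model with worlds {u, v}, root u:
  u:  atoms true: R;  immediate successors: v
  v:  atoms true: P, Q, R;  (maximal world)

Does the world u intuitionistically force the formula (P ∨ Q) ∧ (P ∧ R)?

No

u ⊮ (P ∨ Q) ∧ (P ∧ R) since u fails P ∨ Q.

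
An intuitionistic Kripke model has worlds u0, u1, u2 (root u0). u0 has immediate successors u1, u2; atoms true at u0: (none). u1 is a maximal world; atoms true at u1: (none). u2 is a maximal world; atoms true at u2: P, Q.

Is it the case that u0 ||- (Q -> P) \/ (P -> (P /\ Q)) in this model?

u0 ||- (Q -> P) \/ (P -> (P /\ Q)) via the disjunct Q -> P.

Yes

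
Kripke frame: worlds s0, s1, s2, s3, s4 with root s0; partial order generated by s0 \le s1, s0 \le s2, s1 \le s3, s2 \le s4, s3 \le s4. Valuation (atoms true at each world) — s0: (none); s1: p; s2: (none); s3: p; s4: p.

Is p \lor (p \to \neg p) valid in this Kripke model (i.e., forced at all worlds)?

No

Not every world: s0 \nVdash p \lor (p \to \neg p).
s0 \nVdash p \lor (p \to \neg p): neither disjunct is forced at s0.
s0 lacks atom p, so s0 \nVdash p.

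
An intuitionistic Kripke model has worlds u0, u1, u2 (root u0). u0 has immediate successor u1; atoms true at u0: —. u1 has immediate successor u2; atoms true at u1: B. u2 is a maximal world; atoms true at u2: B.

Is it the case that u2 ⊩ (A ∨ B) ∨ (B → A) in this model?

Yes

u2 ⊩ (A ∨ B) ∨ (B → A) via the disjunct A ∨ B.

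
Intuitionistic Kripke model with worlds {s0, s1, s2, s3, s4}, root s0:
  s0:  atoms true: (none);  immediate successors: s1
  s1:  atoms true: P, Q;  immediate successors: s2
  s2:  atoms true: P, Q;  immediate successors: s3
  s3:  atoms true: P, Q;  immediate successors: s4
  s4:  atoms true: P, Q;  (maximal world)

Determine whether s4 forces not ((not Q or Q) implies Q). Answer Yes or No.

s4 does not force not ((not Q or Q) implies Q) since s4 is accessible from s4 and s4 forces (not Q or Q) implies Q.
s4 forces (not Q or Q) implies Q: every world accessible from s4 that forces not Q or Q (namely s4) also forces Q.

No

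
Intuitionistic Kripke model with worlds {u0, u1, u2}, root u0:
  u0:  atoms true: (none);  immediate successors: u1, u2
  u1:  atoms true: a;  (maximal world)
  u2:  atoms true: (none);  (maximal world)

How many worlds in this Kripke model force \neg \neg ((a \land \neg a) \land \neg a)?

0

u0: does not force it — u0 \nVdash \neg \neg ((a \land \neg a) \land \neg a) since u0 is accessible from u0 and u0 \Vdash \neg ((a \land \neg a) \land \neg a).
u1: does not force it.
u2: does not force it.
Worlds forcing the formula: { }.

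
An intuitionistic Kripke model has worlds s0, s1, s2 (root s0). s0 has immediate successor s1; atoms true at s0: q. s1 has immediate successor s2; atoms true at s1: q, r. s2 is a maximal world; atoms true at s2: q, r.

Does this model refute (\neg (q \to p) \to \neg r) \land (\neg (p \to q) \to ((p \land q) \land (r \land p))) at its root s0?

s0 \nVdash (\neg (q \to p) \to \neg r) \land (\neg (p \to q) \to ((p \land q) \land (r \land p))) since s0 fails \neg (q \to p) \to \neg r.
So the root s0 does not force (\neg (q \to p) \to \neg r) \land (\neg (p \to q) \to ((p \land q) \land (r \land p))); the model is a countermodel.

Yes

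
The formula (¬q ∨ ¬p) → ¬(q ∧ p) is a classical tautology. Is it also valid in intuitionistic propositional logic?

Yes

This is a constructively valid De Morgan direction (disjunction of negations to negated conjunction), which is intuitionistically derivable.
If ¬q holds at a world then no accessible world forces q, hence none forces q ∧ p; likewise for ¬p.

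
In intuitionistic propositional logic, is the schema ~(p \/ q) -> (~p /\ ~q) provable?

Yes

This is a constructively valid De Morgan direction (negated disjunction to conjunction of negations), which is intuitionistically derivable.
From ~(p \/ q): if p held then p \/ q would, contradiction — so ~p; similarly ~q.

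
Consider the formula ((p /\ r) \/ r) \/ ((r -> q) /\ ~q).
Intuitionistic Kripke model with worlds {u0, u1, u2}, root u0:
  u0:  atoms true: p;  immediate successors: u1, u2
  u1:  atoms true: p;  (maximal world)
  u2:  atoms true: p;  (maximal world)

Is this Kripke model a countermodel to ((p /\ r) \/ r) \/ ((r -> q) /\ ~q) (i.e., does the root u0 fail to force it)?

No

u0 ||- ((p /\ r) \/ r) \/ ((r -> q) /\ ~q) via the disjunct (r -> q) /\ ~q.
So the root u0 forces ((p /\ r) \/ r) \/ ((r -> q) /\ ~q); the model is not a countermodel.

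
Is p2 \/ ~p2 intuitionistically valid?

This is the law of excluded middle, which is not intuitionistically valid.
A Kripke countermodel: worlds u0, u1; order generated by u0 <= u1; atoms true at each world — u0:{}; u1:{p2}.
u0 ||-/- p2 \/ ~p2: neither disjunct is forced at u0.
u0 lacks atom p2, so u0 ||-/- p2.
So the root u0 does not force the formula.

No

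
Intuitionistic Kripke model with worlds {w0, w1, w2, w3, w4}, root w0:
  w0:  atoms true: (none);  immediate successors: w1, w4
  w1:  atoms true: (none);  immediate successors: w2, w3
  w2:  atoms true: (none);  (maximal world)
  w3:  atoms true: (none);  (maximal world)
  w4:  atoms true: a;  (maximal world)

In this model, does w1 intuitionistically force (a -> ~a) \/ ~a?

Yes

w1 ||- (a -> ~a) \/ ~a via the disjunct a -> ~a.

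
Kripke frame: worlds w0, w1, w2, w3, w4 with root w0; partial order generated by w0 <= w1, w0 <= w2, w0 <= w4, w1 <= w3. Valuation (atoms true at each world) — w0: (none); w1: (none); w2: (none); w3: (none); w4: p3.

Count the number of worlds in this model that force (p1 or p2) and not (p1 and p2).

w0: does not force it — w0 does not force (p1 or p2) and not (p1 and p2) since w0 fails p1 or p2.
w1: does not force it.
w2: does not force it.
w3: does not force it.
w4: does not force it.
Worlds forcing the formula: { }.

0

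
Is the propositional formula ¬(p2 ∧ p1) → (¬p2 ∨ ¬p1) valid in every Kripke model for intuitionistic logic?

This is the constructively invalid direction of De Morgan's law for conjunction, which is not intuitionistically valid.
A Kripke countermodel: worlds u, v, w; order generated by u ≤ v, u ≤ w; atoms true at each world — u:{}; v:{p2}; w:{p1}.
u ⊮ ¬(p2 ∧ p1) → (¬p2 ∨ ¬p1): already at u itself, u ⊩ ¬(p2 ∧ p1) but u ⊮ ¬p2 ∨ ¬p1.
u ⊮ ¬p2 ∨ ¬p1: neither disjunct is forced at u.
u ⊮ ¬p2 since v is accessible from u and v ⊩ p2.
So the root u does not force the formula.

No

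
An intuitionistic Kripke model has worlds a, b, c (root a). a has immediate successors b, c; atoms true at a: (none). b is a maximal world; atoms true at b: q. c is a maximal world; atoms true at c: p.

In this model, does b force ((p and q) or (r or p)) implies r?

b forces ((p and q) or (r or p)) implies r vacuously: no world accessible from b forces the antecedent (p and q) or (r or p).

Yes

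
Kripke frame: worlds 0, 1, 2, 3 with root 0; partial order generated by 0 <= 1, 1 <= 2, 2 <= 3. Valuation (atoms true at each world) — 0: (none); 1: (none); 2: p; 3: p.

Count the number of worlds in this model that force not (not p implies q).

0

0: does not force it — 0 does not force not (not p implies q) since 0 is accessible from 0 and 0 forces not p implies q.
1: does not force it.
2: does not force it.
3: does not force it.
Worlds forcing the formula: { }.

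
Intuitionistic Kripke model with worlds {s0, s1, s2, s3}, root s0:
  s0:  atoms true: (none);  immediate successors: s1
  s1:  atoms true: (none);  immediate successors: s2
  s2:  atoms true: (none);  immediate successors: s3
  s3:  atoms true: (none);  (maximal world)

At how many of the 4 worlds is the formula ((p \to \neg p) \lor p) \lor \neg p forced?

4

s0: forces it.
s1: forces it.
s2: forces it.
s3: forces it.
Worlds forcing the formula: {s0, s1, s2, s3}.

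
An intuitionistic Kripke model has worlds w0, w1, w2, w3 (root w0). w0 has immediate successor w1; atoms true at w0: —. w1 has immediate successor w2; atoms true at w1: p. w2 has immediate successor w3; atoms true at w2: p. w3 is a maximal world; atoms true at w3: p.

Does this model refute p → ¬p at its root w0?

Yes

w0 ⊮ p → ¬p: at the accessible world w1, w1 ⊩ p but w1 ⊮ ¬p.
w1 ⊮ ¬p since w1 is accessible from w1 and w1 ⊩ p.
So the root w0 does not force p → ¬p; the model is a countermodel.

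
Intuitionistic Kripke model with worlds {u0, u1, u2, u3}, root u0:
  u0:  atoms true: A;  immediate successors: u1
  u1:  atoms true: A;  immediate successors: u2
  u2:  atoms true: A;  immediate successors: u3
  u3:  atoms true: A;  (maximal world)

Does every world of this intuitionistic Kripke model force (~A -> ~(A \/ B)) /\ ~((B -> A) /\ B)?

Yes

u0 ||- (~A -> ~(A \/ B)) /\ ~((B -> A) /\ B) since u0 forces both conjuncts.
Since the root u0 forces (~A -> ~(A \/ B)) /\ ~((B -> A) /\ B) and forcing is persistent (monotone upward), every world forces it.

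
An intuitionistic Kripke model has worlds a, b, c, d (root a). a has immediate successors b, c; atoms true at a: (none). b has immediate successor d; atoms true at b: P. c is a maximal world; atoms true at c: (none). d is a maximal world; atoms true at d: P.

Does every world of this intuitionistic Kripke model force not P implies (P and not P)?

No

Not every world: a does not force not P implies (P and not P).
a does not force not P implies (P and not P): at the accessible world c, c forces not P but c does not force P and not P.
c does not force P and not P since c fails P.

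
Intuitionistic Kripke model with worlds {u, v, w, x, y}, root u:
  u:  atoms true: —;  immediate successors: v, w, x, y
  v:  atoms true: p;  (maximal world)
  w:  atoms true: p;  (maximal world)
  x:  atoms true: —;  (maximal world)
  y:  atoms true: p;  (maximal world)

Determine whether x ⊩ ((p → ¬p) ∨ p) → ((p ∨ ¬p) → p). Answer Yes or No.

No

x ⊮ ((p → ¬p) ∨ p) → ((p ∨ ¬p) → p): already at x itself, x ⊩ (p → ¬p) ∨ p but x ⊮ (p ∨ ¬p) → p.
x ⊮ (p ∨ ¬p) → p: already at x itself, x ⊩ p ∨ ¬p but x ⊮ p.
x lacks atom p, so x ⊮ p.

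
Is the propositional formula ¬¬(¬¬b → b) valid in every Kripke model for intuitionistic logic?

This is the double negation of double-negation elimination, which is intuitionistically derivable.
By Glivenko's theorem the double negation of any classical propositional tautology is intuitionistically provable; ¬¬b → b is classically a tautology.

Yes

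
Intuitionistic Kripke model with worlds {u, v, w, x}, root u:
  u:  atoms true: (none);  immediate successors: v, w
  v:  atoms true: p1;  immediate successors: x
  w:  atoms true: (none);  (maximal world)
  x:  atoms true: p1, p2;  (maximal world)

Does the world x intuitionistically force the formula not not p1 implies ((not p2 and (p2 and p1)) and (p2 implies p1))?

x does not force not not p1 implies ((not p2 and (p2 and p1)) and (p2 implies p1)): already at x itself, x forces not not p1 but x does not force (not p2 and (p2 and p1)) and (p2 implies p1).
x does not force (not p2 and (p2 and p1)) and (p2 implies p1) since x fails not p2 and (p2 and p1).

No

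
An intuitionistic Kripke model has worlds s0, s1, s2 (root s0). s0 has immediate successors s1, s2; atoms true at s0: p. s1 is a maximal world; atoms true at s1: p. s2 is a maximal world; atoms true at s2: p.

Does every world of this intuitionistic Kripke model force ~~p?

Yes

s0 ||- ~~p: no world accessible from s0 forces ~p.
Since the root s0 forces ~~p and forcing is persistent (monotone upward), every world forces it.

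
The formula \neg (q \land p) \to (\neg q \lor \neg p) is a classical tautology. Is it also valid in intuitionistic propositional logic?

No

This is the constructively invalid direction of De Morgan's law for conjunction, which is not intuitionistically valid.
A Kripke countermodel: worlds u, v, w; order generated by u \le v, u \le w; atoms true at each world — u:{}; v:{q}; w:{p}.
u \nVdash \neg (q \land p) \to (\neg q \lor \neg p): already at u itself, u \Vdash \neg (q \land p) but u \nVdash \neg q \lor \neg p.
u \nVdash \neg q \lor \neg p: neither disjunct is forced at u.
u \nVdash \neg q since v is accessible from u and v \Vdash q.
So the root u does not force the formula.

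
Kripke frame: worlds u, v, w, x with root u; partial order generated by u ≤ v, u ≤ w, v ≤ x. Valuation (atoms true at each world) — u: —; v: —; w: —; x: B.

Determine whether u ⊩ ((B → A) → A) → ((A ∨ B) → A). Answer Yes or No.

u ⊮ ((B → A) → A) → ((A ∨ B) → A): at the accessible world v, v ⊩ (B → A) → A but v ⊮ (A ∨ B) → A.
v ⊮ (A ∨ B) → A: at the accessible world x, x ⊩ A ∨ B but x ⊮ A.
x lacks atom A, so x ⊮ A.

No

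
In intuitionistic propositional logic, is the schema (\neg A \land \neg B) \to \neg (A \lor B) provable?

This is a constructively valid De Morgan direction (conjunction of negations to negated disjunction), which is intuitionistically derivable.
If both \neg A and \neg B hold at a world, no accessible world forces A or forces B, so none forces A \lor B.

Yes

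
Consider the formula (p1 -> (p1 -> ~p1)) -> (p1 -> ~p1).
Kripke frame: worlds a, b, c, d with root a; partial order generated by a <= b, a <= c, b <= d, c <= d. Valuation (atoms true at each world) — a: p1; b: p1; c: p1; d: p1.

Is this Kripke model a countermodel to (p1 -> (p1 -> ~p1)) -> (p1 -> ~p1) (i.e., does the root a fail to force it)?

a ||- (p1 -> (p1 -> ~p1)) -> (p1 -> ~p1) vacuously: no world accessible from a forces the antecedent p1 -> (p1 -> ~p1).
So the root a forces (p1 -> (p1 -> ~p1)) -> (p1 -> ~p1); the model is not a countermodel.

No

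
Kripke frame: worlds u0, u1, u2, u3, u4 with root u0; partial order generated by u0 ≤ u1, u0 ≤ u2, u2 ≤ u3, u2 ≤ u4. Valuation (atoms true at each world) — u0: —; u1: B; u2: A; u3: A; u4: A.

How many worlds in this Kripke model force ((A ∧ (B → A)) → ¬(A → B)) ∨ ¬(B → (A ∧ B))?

5

u0: forces it.
u1: forces it.
u2: forces it.
u3: forces it.
u4: forces it.
Worlds forcing the formula: {u0, u1, u2, u3, u4}.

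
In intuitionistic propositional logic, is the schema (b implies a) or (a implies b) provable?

This is the Gödel–Dummett linearity axiom, which is not intuitionistically valid.
A Kripke countermodel: worlds u, v, w; order generated by u <= v, u <= w; atoms true at each world — u:{}; v:{b}; w:{a}.
u does not force (b implies a) or (a implies b): neither disjunct is forced at u.
u does not force b implies a: at the accessible world v, v forces b but v does not force a.
v lacks atom a, so v does not force a.
So the root u does not force the formula.

No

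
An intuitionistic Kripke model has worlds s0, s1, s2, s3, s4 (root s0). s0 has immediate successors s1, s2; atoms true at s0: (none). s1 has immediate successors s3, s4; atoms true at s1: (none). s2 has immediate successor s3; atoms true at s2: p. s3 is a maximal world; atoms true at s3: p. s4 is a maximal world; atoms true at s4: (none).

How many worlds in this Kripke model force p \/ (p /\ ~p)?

2

s0: does not force it — s0 ||-/- p \/ (p /\ ~p): neither disjunct is forced at s0.
s1: does not force it — s1 ||-/- p \/ (p /\ ~p): neither disjunct is forced at s1.
s2: forces it.
s3: forces it.
s4: does not force it.
Worlds forcing the formula: {s2, s3}.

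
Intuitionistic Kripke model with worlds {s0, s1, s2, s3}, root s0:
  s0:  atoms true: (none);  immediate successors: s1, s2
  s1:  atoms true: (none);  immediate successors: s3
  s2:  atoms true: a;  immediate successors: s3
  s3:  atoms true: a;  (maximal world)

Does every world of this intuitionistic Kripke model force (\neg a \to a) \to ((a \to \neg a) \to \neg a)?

s0 \Vdash (\neg a \to a) \to ((a \to \neg a) \to \neg a): every world accessible from s0 that forces \neg a \to a (namely s0, s1, s2, s3) also forces (a \to \neg a) \to \neg a.
Since the root s0 forces (\neg a \to a) \to ((a \to \neg a) \to \neg a) and forcing is persistent (monotone upward), every world forces it.

Yes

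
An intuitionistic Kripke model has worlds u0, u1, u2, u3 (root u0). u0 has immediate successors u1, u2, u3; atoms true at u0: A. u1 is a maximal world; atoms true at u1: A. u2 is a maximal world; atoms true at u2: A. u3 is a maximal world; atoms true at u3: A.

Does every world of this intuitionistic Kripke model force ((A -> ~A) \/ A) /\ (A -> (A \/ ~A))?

Yes

u0 ||- ((A -> ~A) \/ A) /\ (A -> (A \/ ~A)) since u0 forces both conjuncts.
Since the root u0 forces ((A -> ~A) \/ A) /\ (A -> (A \/ ~A)) and forcing is persistent (monotone upward), every world forces it.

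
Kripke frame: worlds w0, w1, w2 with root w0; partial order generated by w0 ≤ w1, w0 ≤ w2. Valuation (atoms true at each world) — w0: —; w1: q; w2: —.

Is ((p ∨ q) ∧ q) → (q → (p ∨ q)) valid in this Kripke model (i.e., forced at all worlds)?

Yes

w0 ⊩ ((p ∨ q) ∧ q) → (q → (p ∨ q)): every world accessible from w0 that forces (p ∨ q) ∧ q (namely w1) also forces q → (p ∨ q).
Since the root w0 forces ((p ∨ q) ∧ q) → (q → (p ∨ q)) and forcing is persistent (monotone upward), every world forces it.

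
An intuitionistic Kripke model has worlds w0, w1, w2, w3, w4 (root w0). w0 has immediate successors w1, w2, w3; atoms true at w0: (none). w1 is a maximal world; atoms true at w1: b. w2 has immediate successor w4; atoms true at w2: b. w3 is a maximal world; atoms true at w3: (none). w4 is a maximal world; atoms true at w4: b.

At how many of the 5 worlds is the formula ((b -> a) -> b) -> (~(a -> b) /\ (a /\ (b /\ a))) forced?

1

w0: does not force it — w0 ||-/- ((b -> a) -> b) -> (~(a -> b) /\ (a /\ (b /\ a))): at the accessible world w1, w1 ||- (b -> a) -> b but w1 ||-/- ~(a -> b) /\ (a /\ (b /\ a)).
w1: does not force it — w1 ||-/- ((b -> a) -> b) -> (~(a -> b) /\ (a /\ (b /\ a))): already at w1 itself, w1 ||- (b -> a) -> b but w1 ||-/- ~(a -> b) /\ (a /\ (b /\ a)).
w2: does not force it.
w3: forces it.
w4: does not force it.
Worlds forcing the formula: {w3}.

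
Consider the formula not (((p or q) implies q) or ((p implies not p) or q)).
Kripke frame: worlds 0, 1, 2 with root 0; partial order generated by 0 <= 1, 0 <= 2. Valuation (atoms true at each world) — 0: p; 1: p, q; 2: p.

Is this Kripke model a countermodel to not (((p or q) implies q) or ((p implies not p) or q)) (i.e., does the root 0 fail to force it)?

Yes

0 does not force not (((p or q) implies q) or ((p implies not p) or q)) since 1 is accessible from 0 and 1 forces ((p or q) implies q) or ((p implies not p) or q).
1 forces ((p or q) implies q) or ((p implies not p) or q) via the disjunct (p or q) implies q.
So the root 0 does not force not (((p or q) implies q) or ((p implies not p) or q)); the model is a countermodel.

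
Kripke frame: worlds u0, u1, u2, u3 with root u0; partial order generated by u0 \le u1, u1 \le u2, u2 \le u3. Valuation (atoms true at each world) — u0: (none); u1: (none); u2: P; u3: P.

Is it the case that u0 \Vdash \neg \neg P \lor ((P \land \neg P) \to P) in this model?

Yes

u0 \Vdash \neg \neg P \lor ((P \land \neg P) \to P) via the disjunct \neg \neg P.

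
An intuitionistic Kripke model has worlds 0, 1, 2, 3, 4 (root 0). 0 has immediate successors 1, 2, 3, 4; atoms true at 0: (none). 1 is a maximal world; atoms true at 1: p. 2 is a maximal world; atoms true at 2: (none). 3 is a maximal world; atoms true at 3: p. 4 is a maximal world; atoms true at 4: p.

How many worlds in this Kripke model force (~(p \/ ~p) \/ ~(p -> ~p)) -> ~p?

1

0: does not force it — 0 ||-/- (~(p \/ ~p) \/ ~(p -> ~p)) -> ~p: at the accessible world 1, 1 ||- ~(p \/ ~p) \/ ~(p -> ~p) but 1 ||-/- ~p.
1: does not force it.
2: forces it.
3: does not force it.
4: does not force it.
Worlds forcing the formula: {2}.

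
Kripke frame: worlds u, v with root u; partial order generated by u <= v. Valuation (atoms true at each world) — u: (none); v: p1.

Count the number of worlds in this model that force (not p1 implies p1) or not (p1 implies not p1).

2

u: forces it.
v: forces it.
Worlds forcing the formula: {u, v}.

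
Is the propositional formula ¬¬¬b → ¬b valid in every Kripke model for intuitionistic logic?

Yes

This is triple-negation reduction, which is intuitionistically derivable.
Assume ¬¬¬b and suppose b. Then ¬¬b (double-negation introduction), contradicting ¬¬¬b. So ¬b.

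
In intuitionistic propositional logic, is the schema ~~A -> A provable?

This is double-negation elimination, which is not intuitionistically valid.
A Kripke countermodel: worlds w0, w1; order generated by w0 <= w1; atoms true at each world — w0:{}; w1:{A}.
w0 ||-/- ~~A -> A: already at w0 itself, w0 ||- ~~A but w0 ||-/- A.
w0 lacks atom A, so w0 ||-/- A.
So the root w0 does not force the formula.

No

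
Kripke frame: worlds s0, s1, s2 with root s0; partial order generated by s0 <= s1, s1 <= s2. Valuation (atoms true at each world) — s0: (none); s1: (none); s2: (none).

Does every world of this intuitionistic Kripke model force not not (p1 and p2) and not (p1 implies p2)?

Not every world: s0 does not force not not (p1 and p2) and not (p1 implies p2).
s0 does not force not not (p1 and p2) and not (p1 implies p2) since s0 fails not not (p1 and p2).

No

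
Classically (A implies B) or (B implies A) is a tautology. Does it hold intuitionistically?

This is the Gödel–Dummett linearity axiom, which is not intuitionistically valid.
A Kripke countermodel: worlds w0, w1, w2; order generated by w0 <= w1, w0 <= w2; atoms true at each world — w0:{}; w1:{A}; w2:{B}.
w0 does not force (A implies B) or (B implies A): neither disjunct is forced at w0.
w0 does not force A implies B: at the accessible world w1, w1 forces A but w1 does not force B.
w1 lacks atom B, so w1 does not force B.
So the root w0 does not force the formula.

No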